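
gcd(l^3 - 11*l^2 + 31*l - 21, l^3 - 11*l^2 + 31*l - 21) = l^3 - 11*l^2 + 31*l - 21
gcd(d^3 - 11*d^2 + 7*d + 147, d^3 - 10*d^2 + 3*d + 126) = d^2 - 4*d - 21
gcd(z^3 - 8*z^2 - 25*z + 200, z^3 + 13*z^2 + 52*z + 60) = z + 5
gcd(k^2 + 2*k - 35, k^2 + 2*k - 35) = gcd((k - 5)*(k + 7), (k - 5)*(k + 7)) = k^2 + 2*k - 35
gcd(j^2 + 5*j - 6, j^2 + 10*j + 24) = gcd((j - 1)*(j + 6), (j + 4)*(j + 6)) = j + 6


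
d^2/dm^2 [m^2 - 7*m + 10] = 2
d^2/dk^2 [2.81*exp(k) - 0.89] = 2.81*exp(k)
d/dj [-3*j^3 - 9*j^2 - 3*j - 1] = -9*j^2 - 18*j - 3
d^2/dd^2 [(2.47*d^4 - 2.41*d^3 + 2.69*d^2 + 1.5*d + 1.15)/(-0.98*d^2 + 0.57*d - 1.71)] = (-4.744376*d^6 + 8.278452*d^5 - 29.650374*d^4 + 26.122338*d^3 - 80.343834*d^2 + 61.219026*d - 15.548688)/(0.941192*d^6 - 1.642284*d^5 + 5.882058*d^4 - 5.916429*d^3 + 10.263591*d^2 - 5.000211*d + 5.000211)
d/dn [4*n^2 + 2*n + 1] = 8*n + 2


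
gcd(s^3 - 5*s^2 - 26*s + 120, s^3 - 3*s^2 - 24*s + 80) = s^2 + s - 20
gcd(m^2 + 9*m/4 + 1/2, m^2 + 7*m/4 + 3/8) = m + 1/4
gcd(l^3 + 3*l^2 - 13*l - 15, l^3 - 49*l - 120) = l + 5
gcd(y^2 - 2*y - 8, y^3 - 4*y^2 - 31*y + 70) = 1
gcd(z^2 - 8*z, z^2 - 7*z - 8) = z - 8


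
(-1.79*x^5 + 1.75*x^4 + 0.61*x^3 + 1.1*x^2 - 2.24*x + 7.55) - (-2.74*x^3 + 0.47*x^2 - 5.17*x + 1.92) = -1.79*x^5 + 1.75*x^4 + 3.35*x^3 + 0.63*x^2 + 2.93*x + 5.63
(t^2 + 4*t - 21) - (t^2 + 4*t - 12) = -9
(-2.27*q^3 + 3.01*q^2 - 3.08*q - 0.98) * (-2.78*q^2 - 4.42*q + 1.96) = 6.3106*q^5 + 1.6656*q^4 - 9.191*q^3 + 22.2376*q^2 - 1.7052*q - 1.9208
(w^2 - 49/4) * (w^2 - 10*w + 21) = w^4 - 10*w^3 + 35*w^2/4 + 245*w/2 - 1029/4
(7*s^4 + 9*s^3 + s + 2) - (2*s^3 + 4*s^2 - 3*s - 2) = 7*s^4 + 7*s^3 - 4*s^2 + 4*s + 4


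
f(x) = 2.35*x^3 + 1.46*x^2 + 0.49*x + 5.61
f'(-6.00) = 236.77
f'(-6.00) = 236.77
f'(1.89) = 31.19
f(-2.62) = -27.92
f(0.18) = 5.76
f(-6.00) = -452.37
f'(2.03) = 35.47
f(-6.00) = -452.37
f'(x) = 7.05*x^2 + 2.92*x + 0.49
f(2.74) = 66.26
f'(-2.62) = 41.23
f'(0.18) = 1.24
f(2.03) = 32.28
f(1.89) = 27.62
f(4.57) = 262.63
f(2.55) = 55.32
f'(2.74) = 61.42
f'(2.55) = 53.78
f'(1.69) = 25.56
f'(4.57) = 161.07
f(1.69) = 21.95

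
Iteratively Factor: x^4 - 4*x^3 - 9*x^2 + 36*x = (x + 3)*(x^3 - 7*x^2 + 12*x) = (x - 4)*(x + 3)*(x^2 - 3*x) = x*(x - 4)*(x + 3)*(x - 3)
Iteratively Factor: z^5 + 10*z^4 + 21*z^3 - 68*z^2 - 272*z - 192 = (z + 4)*(z^4 + 6*z^3 - 3*z^2 - 56*z - 48) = (z + 1)*(z + 4)*(z^3 + 5*z^2 - 8*z - 48) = (z + 1)*(z + 4)^2*(z^2 + z - 12) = (z + 1)*(z + 4)^3*(z - 3)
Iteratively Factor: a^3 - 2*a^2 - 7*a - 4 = (a + 1)*(a^2 - 3*a - 4) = (a - 4)*(a + 1)*(a + 1)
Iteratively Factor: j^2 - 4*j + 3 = (j - 3)*(j - 1)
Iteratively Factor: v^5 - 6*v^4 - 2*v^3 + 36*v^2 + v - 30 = (v - 3)*(v^4 - 3*v^3 - 11*v^2 + 3*v + 10) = (v - 3)*(v - 1)*(v^3 - 2*v^2 - 13*v - 10) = (v - 5)*(v - 3)*(v - 1)*(v^2 + 3*v + 2) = (v - 5)*(v - 3)*(v - 1)*(v + 2)*(v + 1)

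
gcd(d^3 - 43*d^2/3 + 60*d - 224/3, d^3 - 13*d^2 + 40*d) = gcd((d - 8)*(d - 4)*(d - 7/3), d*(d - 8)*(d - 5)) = d - 8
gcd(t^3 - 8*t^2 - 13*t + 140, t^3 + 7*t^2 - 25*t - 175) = t - 5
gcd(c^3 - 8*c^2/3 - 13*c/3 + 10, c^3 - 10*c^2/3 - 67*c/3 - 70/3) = c + 2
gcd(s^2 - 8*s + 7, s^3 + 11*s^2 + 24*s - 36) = s - 1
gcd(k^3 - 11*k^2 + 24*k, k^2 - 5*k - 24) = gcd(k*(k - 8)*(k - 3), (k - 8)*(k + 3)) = k - 8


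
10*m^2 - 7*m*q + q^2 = (-5*m + q)*(-2*m + q)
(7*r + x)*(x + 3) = 7*r*x + 21*r + x^2 + 3*x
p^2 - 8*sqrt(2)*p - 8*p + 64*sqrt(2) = (p - 8)*(p - 8*sqrt(2))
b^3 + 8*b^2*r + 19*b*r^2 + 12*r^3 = (b + r)*(b + 3*r)*(b + 4*r)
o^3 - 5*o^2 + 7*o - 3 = (o - 3)*(o - 1)^2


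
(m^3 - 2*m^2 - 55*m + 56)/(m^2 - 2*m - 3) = (-m^3 + 2*m^2 + 55*m - 56)/(-m^2 + 2*m + 3)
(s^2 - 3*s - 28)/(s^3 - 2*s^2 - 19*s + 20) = (s - 7)/(s^2 - 6*s + 5)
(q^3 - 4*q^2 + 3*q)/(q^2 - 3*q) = q - 1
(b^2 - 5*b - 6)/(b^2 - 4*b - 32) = (-b^2 + 5*b + 6)/(-b^2 + 4*b + 32)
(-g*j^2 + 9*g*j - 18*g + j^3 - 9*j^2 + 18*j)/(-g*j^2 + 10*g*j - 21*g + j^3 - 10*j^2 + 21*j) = (j - 6)/(j - 7)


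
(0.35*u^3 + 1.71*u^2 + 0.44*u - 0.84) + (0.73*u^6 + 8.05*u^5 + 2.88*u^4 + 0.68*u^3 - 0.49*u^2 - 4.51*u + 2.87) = 0.73*u^6 + 8.05*u^5 + 2.88*u^4 + 1.03*u^3 + 1.22*u^2 - 4.07*u + 2.03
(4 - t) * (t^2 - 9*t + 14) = -t^3 + 13*t^2 - 50*t + 56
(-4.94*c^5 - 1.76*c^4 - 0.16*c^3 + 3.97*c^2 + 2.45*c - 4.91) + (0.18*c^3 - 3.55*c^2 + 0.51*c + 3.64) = -4.94*c^5 - 1.76*c^4 + 0.02*c^3 + 0.42*c^2 + 2.96*c - 1.27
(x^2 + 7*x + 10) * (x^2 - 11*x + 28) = x^4 - 4*x^3 - 39*x^2 + 86*x + 280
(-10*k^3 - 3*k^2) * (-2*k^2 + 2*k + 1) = 20*k^5 - 14*k^4 - 16*k^3 - 3*k^2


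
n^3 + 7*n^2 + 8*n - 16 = (n - 1)*(n + 4)^2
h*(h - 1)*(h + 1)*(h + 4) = h^4 + 4*h^3 - h^2 - 4*h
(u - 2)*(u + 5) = u^2 + 3*u - 10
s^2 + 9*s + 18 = (s + 3)*(s + 6)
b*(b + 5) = b^2 + 5*b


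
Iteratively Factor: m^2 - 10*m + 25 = (m - 5)*(m - 5)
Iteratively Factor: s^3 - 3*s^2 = (s)*(s^2 - 3*s) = s^2*(s - 3)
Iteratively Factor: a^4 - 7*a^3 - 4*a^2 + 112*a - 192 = (a + 4)*(a^3 - 11*a^2 + 40*a - 48) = (a - 3)*(a + 4)*(a^2 - 8*a + 16) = (a - 4)*(a - 3)*(a + 4)*(a - 4)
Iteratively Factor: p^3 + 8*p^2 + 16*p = (p)*(p^2 + 8*p + 16) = p*(p + 4)*(p + 4)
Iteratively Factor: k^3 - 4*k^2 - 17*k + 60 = (k + 4)*(k^2 - 8*k + 15) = (k - 3)*(k + 4)*(k - 5)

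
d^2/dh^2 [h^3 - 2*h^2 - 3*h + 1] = 6*h - 4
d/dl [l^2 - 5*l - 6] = 2*l - 5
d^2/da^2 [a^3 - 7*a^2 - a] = 6*a - 14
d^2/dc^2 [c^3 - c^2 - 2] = 6*c - 2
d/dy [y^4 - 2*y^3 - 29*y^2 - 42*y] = 4*y^3 - 6*y^2 - 58*y - 42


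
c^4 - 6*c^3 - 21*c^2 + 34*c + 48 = (c - 8)*(c - 2)*(c + 1)*(c + 3)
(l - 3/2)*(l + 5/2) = l^2 + l - 15/4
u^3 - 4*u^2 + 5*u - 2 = (u - 2)*(u - 1)^2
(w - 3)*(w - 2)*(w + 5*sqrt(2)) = w^3 - 5*w^2 + 5*sqrt(2)*w^2 - 25*sqrt(2)*w + 6*w + 30*sqrt(2)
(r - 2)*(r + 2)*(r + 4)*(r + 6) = r^4 + 10*r^3 + 20*r^2 - 40*r - 96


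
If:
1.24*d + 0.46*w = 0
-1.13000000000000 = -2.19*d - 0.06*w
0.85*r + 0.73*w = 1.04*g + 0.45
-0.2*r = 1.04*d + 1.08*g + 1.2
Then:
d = 0.56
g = -1.62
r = -0.16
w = -1.50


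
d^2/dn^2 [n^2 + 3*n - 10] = 2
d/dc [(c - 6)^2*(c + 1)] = (c - 6)*(3*c - 4)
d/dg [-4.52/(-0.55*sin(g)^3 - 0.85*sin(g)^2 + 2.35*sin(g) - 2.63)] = (-7.458*sin(g)^2 - 7.684*sin(g) + 10.622)*cos(g)/(0.55*sin(g)^3 + 0.85*sin(g)^2 - 2.35*sin(g) + 2.63)^2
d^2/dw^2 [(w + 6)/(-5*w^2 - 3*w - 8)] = 2*(-(w + 6)*(10*w + 3)^2 + 3*(5*w + 11)*(5*w^2 + 3*w + 8))/(5*w^2 + 3*w + 8)^3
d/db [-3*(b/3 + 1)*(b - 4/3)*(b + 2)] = -3*b^2 - 22*b/3 + 2/3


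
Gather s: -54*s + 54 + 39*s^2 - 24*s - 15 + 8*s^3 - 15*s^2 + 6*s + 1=8*s^3 + 24*s^2 - 72*s + 40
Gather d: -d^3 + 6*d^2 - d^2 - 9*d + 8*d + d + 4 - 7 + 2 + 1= -d^3 + 5*d^2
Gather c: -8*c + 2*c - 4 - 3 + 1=-6*c - 6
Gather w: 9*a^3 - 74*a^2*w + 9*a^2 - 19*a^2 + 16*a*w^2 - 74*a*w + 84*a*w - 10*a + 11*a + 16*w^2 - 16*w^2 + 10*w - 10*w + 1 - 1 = 9*a^3 - 10*a^2 + 16*a*w^2 + a + w*(-74*a^2 + 10*a)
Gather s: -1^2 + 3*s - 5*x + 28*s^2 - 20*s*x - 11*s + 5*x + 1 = 28*s^2 + s*(-20*x - 8)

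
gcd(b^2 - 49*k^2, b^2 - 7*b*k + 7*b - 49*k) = b - 7*k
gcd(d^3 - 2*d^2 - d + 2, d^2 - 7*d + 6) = d - 1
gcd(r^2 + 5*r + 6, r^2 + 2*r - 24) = 1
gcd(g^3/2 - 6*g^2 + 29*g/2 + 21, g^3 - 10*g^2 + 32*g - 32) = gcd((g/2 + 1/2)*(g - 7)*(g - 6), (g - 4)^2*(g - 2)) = 1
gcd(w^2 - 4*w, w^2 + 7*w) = w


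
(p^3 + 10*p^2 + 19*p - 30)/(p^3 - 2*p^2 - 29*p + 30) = (p + 6)/(p - 6)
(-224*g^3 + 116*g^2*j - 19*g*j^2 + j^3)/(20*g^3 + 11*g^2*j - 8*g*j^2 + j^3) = (-56*g^2 + 15*g*j - j^2)/(5*g^2 + 4*g*j - j^2)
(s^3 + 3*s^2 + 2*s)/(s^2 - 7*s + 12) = s*(s^2 + 3*s + 2)/(s^2 - 7*s + 12)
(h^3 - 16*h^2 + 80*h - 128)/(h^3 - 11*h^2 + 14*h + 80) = (h^2 - 8*h + 16)/(h^2 - 3*h - 10)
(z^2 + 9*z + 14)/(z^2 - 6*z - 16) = (z + 7)/(z - 8)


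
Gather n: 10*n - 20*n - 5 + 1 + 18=14 - 10*n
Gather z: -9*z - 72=-9*z - 72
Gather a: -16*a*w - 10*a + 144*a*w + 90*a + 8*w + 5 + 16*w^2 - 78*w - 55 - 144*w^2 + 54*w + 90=a*(128*w + 80) - 128*w^2 - 16*w + 40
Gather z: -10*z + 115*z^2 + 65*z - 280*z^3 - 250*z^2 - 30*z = -280*z^3 - 135*z^2 + 25*z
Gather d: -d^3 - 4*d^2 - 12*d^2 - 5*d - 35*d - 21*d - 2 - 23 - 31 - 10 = -d^3 - 16*d^2 - 61*d - 66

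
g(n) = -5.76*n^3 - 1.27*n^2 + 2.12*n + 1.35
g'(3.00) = -161.02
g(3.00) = -159.24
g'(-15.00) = -3847.78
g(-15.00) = 19123.80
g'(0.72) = -8.67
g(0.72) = 0.07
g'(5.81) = -595.94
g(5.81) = -1158.87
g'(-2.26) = -80.40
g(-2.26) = 56.56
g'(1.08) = -20.78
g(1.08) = -5.10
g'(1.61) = -46.76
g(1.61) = -22.57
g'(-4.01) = -265.56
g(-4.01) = 343.84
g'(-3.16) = -162.40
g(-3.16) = 163.72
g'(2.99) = -159.96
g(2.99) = -157.64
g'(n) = -17.28*n^2 - 2.54*n + 2.12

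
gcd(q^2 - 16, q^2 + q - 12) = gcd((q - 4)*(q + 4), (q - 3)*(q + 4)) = q + 4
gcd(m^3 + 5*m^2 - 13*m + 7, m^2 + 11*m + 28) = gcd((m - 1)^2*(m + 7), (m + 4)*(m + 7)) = m + 7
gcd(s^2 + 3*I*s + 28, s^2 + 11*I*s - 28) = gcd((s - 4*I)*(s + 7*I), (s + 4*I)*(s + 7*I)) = s + 7*I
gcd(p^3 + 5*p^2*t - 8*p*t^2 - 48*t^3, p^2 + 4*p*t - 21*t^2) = p - 3*t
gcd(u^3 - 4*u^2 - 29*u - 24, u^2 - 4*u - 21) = u + 3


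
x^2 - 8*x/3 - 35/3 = (x - 5)*(x + 7/3)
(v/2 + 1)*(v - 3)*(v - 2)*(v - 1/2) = v^4/2 - 7*v^3/4 - 5*v^2/4 + 7*v - 3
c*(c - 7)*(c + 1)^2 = c^4 - 5*c^3 - 13*c^2 - 7*c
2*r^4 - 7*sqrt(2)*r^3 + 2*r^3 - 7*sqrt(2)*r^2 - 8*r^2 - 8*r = r*(r - 4*sqrt(2))*(sqrt(2)*r + 1)*(sqrt(2)*r + sqrt(2))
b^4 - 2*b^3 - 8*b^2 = b^2*(b - 4)*(b + 2)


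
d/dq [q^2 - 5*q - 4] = 2*q - 5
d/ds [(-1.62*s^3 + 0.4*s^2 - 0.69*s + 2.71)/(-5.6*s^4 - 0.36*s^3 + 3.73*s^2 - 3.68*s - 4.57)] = (-9.072*s^6 + 4.48*s^5 - 17.4906*s^4 + 72.1304*s^3 + 26.2387*s^2 - 23.8726*s + 13.1261)/(31.36*s^8 + 4.032*s^7 - 41.6464*s^6 + 38.5304*s^5 + 67.7465*s^4 - 24.1624*s^3 - 20.5498*s^2 + 33.6352*s + 20.8849)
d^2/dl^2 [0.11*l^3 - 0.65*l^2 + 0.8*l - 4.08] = 0.66*l - 1.3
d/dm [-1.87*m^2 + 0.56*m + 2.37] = 0.56 - 3.74*m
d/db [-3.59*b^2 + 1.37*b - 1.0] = 1.37 - 7.18*b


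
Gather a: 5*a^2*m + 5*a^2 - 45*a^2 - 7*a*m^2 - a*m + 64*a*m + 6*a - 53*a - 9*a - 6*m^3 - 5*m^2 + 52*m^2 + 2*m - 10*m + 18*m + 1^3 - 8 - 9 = a^2*(5*m - 40) + a*(-7*m^2 + 63*m - 56) - 6*m^3 + 47*m^2 + 10*m - 16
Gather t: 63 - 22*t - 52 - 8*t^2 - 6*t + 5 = -8*t^2 - 28*t + 16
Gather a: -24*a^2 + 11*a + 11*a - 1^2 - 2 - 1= -24*a^2 + 22*a - 4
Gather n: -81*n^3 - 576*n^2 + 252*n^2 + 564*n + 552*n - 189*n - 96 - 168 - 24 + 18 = -81*n^3 - 324*n^2 + 927*n - 270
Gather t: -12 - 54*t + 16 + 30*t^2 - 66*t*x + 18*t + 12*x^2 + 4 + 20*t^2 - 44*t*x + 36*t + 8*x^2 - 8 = 50*t^2 - 110*t*x + 20*x^2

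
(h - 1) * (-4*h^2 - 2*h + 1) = -4*h^3 + 2*h^2 + 3*h - 1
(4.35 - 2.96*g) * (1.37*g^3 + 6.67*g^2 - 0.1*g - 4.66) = -4.0552*g^4 - 13.7837*g^3 + 29.3105*g^2 + 13.3586*g - 20.271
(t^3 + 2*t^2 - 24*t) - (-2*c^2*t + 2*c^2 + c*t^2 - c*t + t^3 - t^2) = 2*c^2*t - 2*c^2 - c*t^2 + c*t + 3*t^2 - 24*t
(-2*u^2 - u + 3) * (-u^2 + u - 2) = 2*u^4 - u^3 + 5*u - 6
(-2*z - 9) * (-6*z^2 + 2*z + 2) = 12*z^3 + 50*z^2 - 22*z - 18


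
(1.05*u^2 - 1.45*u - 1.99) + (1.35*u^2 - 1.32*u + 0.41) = 2.4*u^2 - 2.77*u - 1.58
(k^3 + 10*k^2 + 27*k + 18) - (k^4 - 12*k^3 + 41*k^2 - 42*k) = -k^4 + 13*k^3 - 31*k^2 + 69*k + 18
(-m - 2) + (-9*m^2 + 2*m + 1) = -9*m^2 + m - 1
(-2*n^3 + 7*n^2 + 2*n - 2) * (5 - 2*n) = 4*n^4 - 24*n^3 + 31*n^2 + 14*n - 10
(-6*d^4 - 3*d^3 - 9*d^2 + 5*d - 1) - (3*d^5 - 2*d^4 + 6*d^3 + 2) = -3*d^5 - 4*d^4 - 9*d^3 - 9*d^2 + 5*d - 3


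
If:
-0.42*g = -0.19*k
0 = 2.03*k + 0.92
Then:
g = -0.21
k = -0.45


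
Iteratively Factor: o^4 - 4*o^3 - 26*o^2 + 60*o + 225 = (o + 3)*(o^3 - 7*o^2 - 5*o + 75) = (o + 3)^2*(o^2 - 10*o + 25) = (o - 5)*(o + 3)^2*(o - 5)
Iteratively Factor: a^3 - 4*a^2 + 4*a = (a - 2)*(a^2 - 2*a) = (a - 2)^2*(a)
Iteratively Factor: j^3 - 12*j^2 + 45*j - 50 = (j - 5)*(j^2 - 7*j + 10) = (j - 5)^2*(j - 2)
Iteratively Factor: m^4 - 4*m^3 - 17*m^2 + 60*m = (m)*(m^3 - 4*m^2 - 17*m + 60) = m*(m - 5)*(m^2 + m - 12) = m*(m - 5)*(m + 4)*(m - 3)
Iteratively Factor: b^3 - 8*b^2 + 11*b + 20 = (b + 1)*(b^2 - 9*b + 20) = (b - 4)*(b + 1)*(b - 5)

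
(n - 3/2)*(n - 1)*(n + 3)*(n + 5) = n^4 + 11*n^3/2 - 7*n^2/2 - 51*n/2 + 45/2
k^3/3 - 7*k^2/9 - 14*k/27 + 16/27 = (k/3 + 1/3)*(k - 8/3)*(k - 2/3)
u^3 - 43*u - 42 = (u - 7)*(u + 1)*(u + 6)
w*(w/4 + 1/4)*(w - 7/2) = w^3/4 - 5*w^2/8 - 7*w/8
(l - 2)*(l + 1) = l^2 - l - 2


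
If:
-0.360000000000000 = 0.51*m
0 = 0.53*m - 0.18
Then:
No Solution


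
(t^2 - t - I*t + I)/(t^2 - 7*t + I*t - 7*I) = (t^2 - t - I*t + I)/(t^2 - 7*t + I*t - 7*I)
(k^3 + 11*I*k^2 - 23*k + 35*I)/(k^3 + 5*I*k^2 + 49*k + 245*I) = (k - I)/(k - 7*I)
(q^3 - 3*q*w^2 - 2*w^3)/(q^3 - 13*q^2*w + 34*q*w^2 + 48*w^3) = (q^2 - q*w - 2*w^2)/(q^2 - 14*q*w + 48*w^2)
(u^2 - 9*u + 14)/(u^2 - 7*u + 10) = (u - 7)/(u - 5)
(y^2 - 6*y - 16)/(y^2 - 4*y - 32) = (y + 2)/(y + 4)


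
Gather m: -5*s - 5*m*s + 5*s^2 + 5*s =-5*m*s + 5*s^2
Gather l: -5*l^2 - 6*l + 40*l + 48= -5*l^2 + 34*l + 48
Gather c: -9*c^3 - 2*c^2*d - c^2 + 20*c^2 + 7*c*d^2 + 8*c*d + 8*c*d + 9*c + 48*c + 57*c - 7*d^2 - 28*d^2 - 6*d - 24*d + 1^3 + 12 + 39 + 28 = -9*c^3 + c^2*(19 - 2*d) + c*(7*d^2 + 16*d + 114) - 35*d^2 - 30*d + 80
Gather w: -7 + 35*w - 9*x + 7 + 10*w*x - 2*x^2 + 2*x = w*(10*x + 35) - 2*x^2 - 7*x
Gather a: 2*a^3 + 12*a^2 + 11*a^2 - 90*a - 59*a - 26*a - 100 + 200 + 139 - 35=2*a^3 + 23*a^2 - 175*a + 204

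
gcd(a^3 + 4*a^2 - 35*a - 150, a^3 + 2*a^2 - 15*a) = a + 5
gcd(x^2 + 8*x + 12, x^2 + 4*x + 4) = x + 2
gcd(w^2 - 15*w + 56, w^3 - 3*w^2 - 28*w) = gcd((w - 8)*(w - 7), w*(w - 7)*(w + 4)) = w - 7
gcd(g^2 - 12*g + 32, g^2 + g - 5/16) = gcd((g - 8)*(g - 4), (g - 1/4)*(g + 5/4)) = 1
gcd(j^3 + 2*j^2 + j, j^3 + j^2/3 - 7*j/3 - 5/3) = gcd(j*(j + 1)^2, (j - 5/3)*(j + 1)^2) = j^2 + 2*j + 1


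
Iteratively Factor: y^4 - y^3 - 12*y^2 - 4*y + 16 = (y + 2)*(y^3 - 3*y^2 - 6*y + 8) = (y + 2)^2*(y^2 - 5*y + 4) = (y - 1)*(y + 2)^2*(y - 4)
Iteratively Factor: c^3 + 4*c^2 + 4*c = (c + 2)*(c^2 + 2*c) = (c + 2)^2*(c)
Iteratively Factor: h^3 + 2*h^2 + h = (h)*(h^2 + 2*h + 1) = h*(h + 1)*(h + 1)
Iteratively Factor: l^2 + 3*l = (l)*(l + 3)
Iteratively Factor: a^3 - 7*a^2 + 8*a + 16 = (a - 4)*(a^2 - 3*a - 4) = (a - 4)^2*(a + 1)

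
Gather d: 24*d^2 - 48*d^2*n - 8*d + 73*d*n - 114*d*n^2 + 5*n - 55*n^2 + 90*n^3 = d^2*(24 - 48*n) + d*(-114*n^2 + 73*n - 8) + 90*n^3 - 55*n^2 + 5*n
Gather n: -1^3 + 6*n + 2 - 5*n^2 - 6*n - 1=-5*n^2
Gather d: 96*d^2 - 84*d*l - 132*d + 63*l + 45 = 96*d^2 + d*(-84*l - 132) + 63*l + 45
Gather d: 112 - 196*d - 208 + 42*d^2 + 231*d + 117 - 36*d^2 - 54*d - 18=6*d^2 - 19*d + 3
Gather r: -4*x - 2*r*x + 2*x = -2*r*x - 2*x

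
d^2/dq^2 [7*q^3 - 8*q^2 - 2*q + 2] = 42*q - 16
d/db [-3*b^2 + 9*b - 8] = 9 - 6*b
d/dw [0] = 0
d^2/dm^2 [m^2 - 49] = 2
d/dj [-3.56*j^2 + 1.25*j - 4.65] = 1.25 - 7.12*j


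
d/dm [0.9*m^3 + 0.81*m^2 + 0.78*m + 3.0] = 2.7*m^2 + 1.62*m + 0.78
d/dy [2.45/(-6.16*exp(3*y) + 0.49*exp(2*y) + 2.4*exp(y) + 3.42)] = (45.276*exp(2*y) - 2.401*exp(y) - 5.88)*exp(y)/(-6.16*exp(3*y) + 0.49*exp(2*y) + 2.4*exp(y) + 3.42)^2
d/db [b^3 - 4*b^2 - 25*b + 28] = 3*b^2 - 8*b - 25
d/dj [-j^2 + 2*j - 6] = 2 - 2*j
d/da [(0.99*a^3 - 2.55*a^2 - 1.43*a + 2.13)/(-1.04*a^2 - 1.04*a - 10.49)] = (-1.0296*a^4 - 2.0592*a^3 - 29.9905*a^2 + 57.9294*a + 17.2159)/(1.0816*a^4 + 2.1632*a^3 + 22.9008*a^2 + 21.8192*a + 110.0401)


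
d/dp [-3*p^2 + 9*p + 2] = 9 - 6*p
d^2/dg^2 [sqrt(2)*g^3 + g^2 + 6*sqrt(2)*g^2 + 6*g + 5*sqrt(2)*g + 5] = 6*sqrt(2)*g + 2 + 12*sqrt(2)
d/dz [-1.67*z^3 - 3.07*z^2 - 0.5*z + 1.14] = -5.01*z^2 - 6.14*z - 0.5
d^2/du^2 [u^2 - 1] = 2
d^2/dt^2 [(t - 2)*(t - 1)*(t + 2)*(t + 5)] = 12*t^2 + 24*t - 18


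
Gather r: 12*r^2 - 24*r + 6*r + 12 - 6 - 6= 12*r^2 - 18*r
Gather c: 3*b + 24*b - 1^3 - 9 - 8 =27*b - 18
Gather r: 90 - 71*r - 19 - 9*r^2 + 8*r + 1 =-9*r^2 - 63*r + 72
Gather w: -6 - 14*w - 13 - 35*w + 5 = -49*w - 14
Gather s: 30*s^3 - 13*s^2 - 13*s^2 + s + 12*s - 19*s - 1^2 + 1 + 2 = 30*s^3 - 26*s^2 - 6*s + 2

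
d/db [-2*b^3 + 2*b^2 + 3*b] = -6*b^2 + 4*b + 3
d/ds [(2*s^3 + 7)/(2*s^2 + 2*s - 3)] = 2*(3*s^2*(2*s^2 + 2*s - 3) - (2*s + 1)*(2*s^3 + 7))/(2*s^2 + 2*s - 3)^2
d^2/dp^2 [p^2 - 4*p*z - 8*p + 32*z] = 2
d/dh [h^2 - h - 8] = 2*h - 1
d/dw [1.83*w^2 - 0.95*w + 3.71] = 3.66*w - 0.95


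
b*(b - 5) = b^2 - 5*b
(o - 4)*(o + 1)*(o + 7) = o^3 + 4*o^2 - 25*o - 28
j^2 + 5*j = j*(j + 5)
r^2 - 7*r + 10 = (r - 5)*(r - 2)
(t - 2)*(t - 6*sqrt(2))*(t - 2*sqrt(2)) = t^3 - 8*sqrt(2)*t^2 - 2*t^2 + 16*sqrt(2)*t + 24*t - 48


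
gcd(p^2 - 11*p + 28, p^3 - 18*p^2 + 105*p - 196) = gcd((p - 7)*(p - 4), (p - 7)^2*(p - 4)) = p^2 - 11*p + 28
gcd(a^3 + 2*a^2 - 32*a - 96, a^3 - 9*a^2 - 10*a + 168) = a^2 - 2*a - 24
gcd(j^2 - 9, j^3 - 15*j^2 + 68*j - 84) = 1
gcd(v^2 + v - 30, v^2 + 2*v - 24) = v + 6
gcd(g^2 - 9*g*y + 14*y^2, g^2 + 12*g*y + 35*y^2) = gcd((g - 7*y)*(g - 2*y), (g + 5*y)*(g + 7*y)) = 1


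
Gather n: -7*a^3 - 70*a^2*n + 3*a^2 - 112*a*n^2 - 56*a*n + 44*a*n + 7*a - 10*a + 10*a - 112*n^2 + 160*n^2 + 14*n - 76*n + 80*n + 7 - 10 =-7*a^3 + 3*a^2 + 7*a + n^2*(48 - 112*a) + n*(-70*a^2 - 12*a + 18) - 3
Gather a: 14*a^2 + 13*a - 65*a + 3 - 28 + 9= 14*a^2 - 52*a - 16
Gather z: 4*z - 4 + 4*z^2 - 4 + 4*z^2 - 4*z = 8*z^2 - 8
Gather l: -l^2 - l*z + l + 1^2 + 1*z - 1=-l^2 + l*(1 - z) + z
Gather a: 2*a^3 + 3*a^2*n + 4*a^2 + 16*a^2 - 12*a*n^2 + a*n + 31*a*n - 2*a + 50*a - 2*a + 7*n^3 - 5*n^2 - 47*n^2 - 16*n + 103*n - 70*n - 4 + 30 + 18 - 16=2*a^3 + a^2*(3*n + 20) + a*(-12*n^2 + 32*n + 46) + 7*n^3 - 52*n^2 + 17*n + 28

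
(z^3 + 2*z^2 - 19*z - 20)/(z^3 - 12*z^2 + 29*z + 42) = (z^2 + z - 20)/(z^2 - 13*z + 42)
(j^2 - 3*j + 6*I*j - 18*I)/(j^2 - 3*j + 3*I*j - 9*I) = (j + 6*I)/(j + 3*I)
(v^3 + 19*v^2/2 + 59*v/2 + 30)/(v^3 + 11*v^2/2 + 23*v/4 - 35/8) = 4*(v^2 + 7*v + 12)/(4*v^2 + 12*v - 7)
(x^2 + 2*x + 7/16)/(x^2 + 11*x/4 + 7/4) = (x + 1/4)/(x + 1)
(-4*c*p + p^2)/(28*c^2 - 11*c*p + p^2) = p/(-7*c + p)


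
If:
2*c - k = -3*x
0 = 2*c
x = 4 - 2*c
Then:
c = 0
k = 12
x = 4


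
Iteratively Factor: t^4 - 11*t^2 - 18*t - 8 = (t + 1)*(t^3 - t^2 - 10*t - 8) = (t + 1)^2*(t^2 - 2*t - 8) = (t - 4)*(t + 1)^2*(t + 2)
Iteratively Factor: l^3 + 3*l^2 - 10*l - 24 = (l + 2)*(l^2 + l - 12) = (l - 3)*(l + 2)*(l + 4)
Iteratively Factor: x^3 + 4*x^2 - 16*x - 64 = (x - 4)*(x^2 + 8*x + 16) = (x - 4)*(x + 4)*(x + 4)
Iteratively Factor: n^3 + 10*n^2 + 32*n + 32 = (n + 4)*(n^2 + 6*n + 8) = (n + 4)^2*(n + 2)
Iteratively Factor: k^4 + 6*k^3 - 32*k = (k + 4)*(k^3 + 2*k^2 - 8*k) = (k + 4)^2*(k^2 - 2*k) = (k - 2)*(k + 4)^2*(k)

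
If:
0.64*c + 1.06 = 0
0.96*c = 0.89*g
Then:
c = -1.66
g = -1.79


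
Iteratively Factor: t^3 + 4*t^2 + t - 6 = (t + 3)*(t^2 + t - 2) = (t + 2)*(t + 3)*(t - 1)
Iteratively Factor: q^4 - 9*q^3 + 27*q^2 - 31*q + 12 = (q - 1)*(q^3 - 8*q^2 + 19*q - 12) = (q - 4)*(q - 1)*(q^2 - 4*q + 3) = (q - 4)*(q - 1)^2*(q - 3)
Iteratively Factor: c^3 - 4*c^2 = (c)*(c^2 - 4*c) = c^2*(c - 4)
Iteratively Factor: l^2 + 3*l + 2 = (l + 1)*(l + 2)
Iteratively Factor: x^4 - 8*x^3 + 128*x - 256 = (x - 4)*(x^3 - 4*x^2 - 16*x + 64) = (x - 4)*(x + 4)*(x^2 - 8*x + 16) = (x - 4)^2*(x + 4)*(x - 4)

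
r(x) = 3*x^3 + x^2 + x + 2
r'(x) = 9*x^2 + 2*x + 1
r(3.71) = 172.67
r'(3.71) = 132.30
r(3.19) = 112.75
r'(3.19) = 98.96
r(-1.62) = -9.75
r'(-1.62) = 21.38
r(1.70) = 21.33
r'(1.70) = 30.41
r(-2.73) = -54.32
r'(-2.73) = 62.62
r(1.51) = 16.12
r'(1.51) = 24.54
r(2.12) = 37.20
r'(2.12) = 45.69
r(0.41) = 2.78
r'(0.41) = 3.33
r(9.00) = 2279.00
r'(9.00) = 748.00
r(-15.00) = -9913.00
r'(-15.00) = 1996.00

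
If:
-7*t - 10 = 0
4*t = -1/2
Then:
No Solution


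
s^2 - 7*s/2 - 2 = (s - 4)*(s + 1/2)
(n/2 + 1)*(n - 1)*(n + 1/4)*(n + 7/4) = n^4/2 + 3*n^3/2 + 7*n^2/32 - 57*n/32 - 7/16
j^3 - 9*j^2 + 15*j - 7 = (j - 7)*(j - 1)^2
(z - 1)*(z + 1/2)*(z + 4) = z^3 + 7*z^2/2 - 5*z/2 - 2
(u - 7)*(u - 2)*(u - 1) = u^3 - 10*u^2 + 23*u - 14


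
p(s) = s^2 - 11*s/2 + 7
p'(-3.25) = -12.00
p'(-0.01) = -5.52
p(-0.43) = 9.55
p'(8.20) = 10.90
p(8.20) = 29.14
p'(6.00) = 6.50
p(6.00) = 10.00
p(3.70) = 0.34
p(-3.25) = 35.44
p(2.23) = -0.29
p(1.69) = 0.56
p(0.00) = 7.00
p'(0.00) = -5.50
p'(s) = 2*s - 11/2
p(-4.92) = 58.27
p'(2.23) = -1.04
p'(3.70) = 1.90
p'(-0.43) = -6.36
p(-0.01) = 7.06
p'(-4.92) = -15.34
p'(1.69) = -2.12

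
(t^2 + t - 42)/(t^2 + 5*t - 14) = (t - 6)/(t - 2)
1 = 1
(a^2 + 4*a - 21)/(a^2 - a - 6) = (a + 7)/(a + 2)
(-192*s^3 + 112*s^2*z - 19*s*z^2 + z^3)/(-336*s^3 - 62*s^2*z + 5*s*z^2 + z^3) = (24*s^2 - 11*s*z + z^2)/(42*s^2 + 13*s*z + z^2)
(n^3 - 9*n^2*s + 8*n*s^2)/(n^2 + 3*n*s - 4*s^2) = n*(n - 8*s)/(n + 4*s)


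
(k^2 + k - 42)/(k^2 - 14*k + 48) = (k + 7)/(k - 8)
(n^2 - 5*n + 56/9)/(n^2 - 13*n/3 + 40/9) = (3*n - 7)/(3*n - 5)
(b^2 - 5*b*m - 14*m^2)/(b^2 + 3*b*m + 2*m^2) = (b - 7*m)/(b + m)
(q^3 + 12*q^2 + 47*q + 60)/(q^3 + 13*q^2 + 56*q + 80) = (q + 3)/(q + 4)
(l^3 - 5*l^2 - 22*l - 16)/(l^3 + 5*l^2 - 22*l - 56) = (l^2 - 7*l - 8)/(l^2 + 3*l - 28)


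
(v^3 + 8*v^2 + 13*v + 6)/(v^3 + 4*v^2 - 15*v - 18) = (v + 1)/(v - 3)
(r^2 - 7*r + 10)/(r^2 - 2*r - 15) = (r - 2)/(r + 3)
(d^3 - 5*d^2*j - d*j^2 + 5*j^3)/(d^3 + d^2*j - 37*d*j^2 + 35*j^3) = (d + j)/(d + 7*j)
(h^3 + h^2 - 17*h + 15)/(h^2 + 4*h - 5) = h - 3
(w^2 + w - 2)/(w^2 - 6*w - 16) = (w - 1)/(w - 8)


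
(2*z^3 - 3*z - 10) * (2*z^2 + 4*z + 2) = 4*z^5 + 8*z^4 - 2*z^3 - 32*z^2 - 46*z - 20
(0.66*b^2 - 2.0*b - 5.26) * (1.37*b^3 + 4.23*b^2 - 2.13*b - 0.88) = 0.9042*b^5 + 0.0518000000000001*b^4 - 17.072*b^3 - 18.5706*b^2 + 12.9638*b + 4.6288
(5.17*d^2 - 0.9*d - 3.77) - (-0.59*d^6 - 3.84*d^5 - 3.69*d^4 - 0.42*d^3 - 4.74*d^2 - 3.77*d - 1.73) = 0.59*d^6 + 3.84*d^5 + 3.69*d^4 + 0.42*d^3 + 9.91*d^2 + 2.87*d - 2.04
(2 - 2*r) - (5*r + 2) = -7*r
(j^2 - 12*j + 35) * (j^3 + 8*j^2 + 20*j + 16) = j^5 - 4*j^4 - 41*j^3 + 56*j^2 + 508*j + 560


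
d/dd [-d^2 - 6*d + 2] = -2*d - 6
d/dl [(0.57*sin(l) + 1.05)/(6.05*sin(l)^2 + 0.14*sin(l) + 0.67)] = (-3.4485*sin(l)^2 - 12.705*sin(l) + 0.2349)*cos(l)/(36.6025*sin(l)^4 + 1.694*sin(l)^3 + 8.1266*sin(l)^2 + 0.1876*sin(l) + 0.4489)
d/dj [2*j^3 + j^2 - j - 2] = 6*j^2 + 2*j - 1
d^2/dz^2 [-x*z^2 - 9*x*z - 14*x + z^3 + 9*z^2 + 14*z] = -2*x + 6*z + 18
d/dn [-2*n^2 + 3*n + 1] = 3 - 4*n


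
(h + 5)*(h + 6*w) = h^2 + 6*h*w + 5*h + 30*w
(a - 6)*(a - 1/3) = a^2 - 19*a/3 + 2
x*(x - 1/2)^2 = x^3 - x^2 + x/4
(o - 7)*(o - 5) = o^2 - 12*o + 35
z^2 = z^2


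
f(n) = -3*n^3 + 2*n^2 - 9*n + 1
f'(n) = -9*n^2 + 4*n - 9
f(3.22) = -107.40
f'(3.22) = -89.44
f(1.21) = -12.28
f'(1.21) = -17.34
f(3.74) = -161.63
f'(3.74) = -119.93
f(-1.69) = 36.40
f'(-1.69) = -41.46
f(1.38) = -15.50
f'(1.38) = -20.62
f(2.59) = -61.02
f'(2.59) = -59.01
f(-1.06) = 16.36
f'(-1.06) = -23.35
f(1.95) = -31.19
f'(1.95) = -35.42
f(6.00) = -629.00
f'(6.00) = -309.00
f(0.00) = 1.00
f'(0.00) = -9.00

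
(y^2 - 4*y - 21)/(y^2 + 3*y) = (y - 7)/y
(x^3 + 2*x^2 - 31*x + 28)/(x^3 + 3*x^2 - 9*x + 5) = (x^2 + 3*x - 28)/(x^2 + 4*x - 5)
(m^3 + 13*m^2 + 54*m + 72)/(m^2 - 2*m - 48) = (m^2 + 7*m + 12)/(m - 8)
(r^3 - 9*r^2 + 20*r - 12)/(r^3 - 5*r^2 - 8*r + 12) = (r - 2)/(r + 2)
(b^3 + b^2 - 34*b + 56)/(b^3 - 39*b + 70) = (b - 4)/(b - 5)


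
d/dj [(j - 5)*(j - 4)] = 2*j - 9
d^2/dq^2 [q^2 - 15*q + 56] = 2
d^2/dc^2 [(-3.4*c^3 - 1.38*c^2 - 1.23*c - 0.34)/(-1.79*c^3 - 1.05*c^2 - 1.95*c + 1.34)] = (-5.6843418860808e-14*c^7 - 3.93728400000001*c^6 - 47.559942*c^5 + 95.904978*c^4 + 80.464452*c^3 + 3.11781599999998*c^2 + 56.083944*c + 14.926296)/(5.735339*c^9 + 10.092915*c^8 + 24.66441*c^7 + 10.267293*c^6 + 11.75787*c^5 - 20.517795*c^4 + 0.595346999999998*c^3 - 9.62991*c^2 + 10.50426*c - 2.406104)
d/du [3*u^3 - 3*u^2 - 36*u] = 9*u^2 - 6*u - 36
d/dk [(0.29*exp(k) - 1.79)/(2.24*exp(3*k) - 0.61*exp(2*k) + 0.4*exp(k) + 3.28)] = (-1.2992*exp(3*k) + 12.2057*exp(2*k) - 2.1838*exp(k) + 1.6672)*exp(k)/(5.0176*exp(6*k) - 2.7328*exp(5*k) + 2.1641*exp(4*k) + 14.2064*exp(3*k) - 3.8416*exp(2*k) + 2.624*exp(k) + 10.7584)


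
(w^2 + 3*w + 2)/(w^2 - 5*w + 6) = (w^2 + 3*w + 2)/(w^2 - 5*w + 6)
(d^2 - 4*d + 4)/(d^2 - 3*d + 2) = (d - 2)/(d - 1)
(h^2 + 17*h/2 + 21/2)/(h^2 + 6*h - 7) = (h + 3/2)/(h - 1)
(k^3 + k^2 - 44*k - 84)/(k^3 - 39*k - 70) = (k + 6)/(k + 5)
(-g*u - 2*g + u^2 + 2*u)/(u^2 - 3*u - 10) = (-g + u)/(u - 5)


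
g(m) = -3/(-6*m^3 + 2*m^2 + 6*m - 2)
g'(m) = -3*(18*m^2 - 4*m - 6)/(-6*m^3 + 2*m^2 + 6*m - 2)^2 = 3*(-9*m^2 + 2*m + 3)/(2*(3*m^3 - m^2 - 3*m + 1)^2)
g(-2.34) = -0.04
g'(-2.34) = -0.06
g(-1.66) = -0.14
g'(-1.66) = -0.34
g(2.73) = 0.03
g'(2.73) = -0.04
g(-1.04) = -4.46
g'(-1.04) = -116.98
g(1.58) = 0.27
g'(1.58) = -0.78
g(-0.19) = 0.99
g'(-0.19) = 1.50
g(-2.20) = -0.05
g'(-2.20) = -0.08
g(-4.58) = -0.01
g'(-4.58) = -0.00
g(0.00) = 1.50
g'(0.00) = 4.50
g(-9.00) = 0.00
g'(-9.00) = 0.00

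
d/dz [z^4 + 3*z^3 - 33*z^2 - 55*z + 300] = 4*z^3 + 9*z^2 - 66*z - 55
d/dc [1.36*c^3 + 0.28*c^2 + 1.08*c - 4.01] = 4.08*c^2 + 0.56*c + 1.08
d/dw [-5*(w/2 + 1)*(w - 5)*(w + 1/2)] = -15*w^2/2 + 25*w/2 + 115/4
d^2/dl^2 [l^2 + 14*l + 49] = 2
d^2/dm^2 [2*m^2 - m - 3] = 4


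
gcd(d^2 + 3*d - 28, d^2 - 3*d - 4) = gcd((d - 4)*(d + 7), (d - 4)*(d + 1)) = d - 4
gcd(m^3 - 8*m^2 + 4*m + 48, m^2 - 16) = m - 4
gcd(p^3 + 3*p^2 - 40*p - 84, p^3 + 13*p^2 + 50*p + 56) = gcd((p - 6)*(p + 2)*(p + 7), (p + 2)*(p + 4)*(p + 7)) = p^2 + 9*p + 14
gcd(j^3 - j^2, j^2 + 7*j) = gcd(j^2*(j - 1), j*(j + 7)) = j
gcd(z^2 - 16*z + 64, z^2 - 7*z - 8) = z - 8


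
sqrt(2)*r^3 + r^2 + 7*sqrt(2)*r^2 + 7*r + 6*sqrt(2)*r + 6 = (r + 1)*(r + 6)*(sqrt(2)*r + 1)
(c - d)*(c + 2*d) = c^2 + c*d - 2*d^2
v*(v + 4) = v^2 + 4*v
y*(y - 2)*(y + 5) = y^3 + 3*y^2 - 10*y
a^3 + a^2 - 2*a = a*(a - 1)*(a + 2)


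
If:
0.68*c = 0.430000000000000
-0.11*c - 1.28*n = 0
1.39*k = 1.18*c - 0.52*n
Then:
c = 0.63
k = 0.56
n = -0.05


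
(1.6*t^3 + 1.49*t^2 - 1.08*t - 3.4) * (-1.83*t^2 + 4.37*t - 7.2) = -2.928*t^5 + 4.2653*t^4 - 3.0323*t^3 - 9.2256*t^2 - 7.082*t + 24.48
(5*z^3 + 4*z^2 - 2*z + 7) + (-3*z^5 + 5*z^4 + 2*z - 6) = -3*z^5 + 5*z^4 + 5*z^3 + 4*z^2 + 1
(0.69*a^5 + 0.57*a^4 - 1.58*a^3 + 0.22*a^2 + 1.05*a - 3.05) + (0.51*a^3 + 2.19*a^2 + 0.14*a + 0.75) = 0.69*a^5 + 0.57*a^4 - 1.07*a^3 + 2.41*a^2 + 1.19*a - 2.3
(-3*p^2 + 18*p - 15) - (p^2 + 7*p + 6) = -4*p^2 + 11*p - 21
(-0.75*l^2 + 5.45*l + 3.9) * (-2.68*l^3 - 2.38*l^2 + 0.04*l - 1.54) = 2.01*l^5 - 12.821*l^4 - 23.453*l^3 - 7.909*l^2 - 8.237*l - 6.006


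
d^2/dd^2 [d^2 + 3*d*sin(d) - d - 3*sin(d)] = -3*d*sin(d) + 3*sin(d) + 6*cos(d) + 2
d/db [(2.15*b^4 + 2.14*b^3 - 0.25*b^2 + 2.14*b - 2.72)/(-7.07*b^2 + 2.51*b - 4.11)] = (-30.401*b^5 + 1.0597*b^4 - 24.6032*b^3 - 11.8839*b^2 - 36.4058*b - 1.9682)/(49.9849*b^4 - 35.4914*b^3 + 64.4155*b^2 - 20.6322*b + 16.8921)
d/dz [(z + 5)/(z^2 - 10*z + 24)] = (z^2 - 10*z - 2*(z - 5)*(z + 5) + 24)/(z^2 - 10*z + 24)^2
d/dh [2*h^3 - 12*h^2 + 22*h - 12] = 6*h^2 - 24*h + 22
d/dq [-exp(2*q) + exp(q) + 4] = (1 - 2*exp(q))*exp(q)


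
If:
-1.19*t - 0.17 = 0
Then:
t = -0.14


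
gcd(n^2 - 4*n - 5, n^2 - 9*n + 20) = n - 5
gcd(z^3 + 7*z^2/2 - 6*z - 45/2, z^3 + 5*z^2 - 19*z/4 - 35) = z - 5/2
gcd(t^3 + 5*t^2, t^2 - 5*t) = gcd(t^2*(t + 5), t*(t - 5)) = t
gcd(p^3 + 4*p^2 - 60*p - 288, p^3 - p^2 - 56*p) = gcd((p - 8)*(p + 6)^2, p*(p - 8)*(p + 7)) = p - 8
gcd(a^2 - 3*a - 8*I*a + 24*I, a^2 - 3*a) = a - 3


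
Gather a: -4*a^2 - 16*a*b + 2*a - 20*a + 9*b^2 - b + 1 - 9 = -4*a^2 + a*(-16*b - 18) + 9*b^2 - b - 8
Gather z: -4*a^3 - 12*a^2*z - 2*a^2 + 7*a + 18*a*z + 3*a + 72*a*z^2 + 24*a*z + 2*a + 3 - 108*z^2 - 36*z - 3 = -4*a^3 - 2*a^2 + 12*a + z^2*(72*a - 108) + z*(-12*a^2 + 42*a - 36)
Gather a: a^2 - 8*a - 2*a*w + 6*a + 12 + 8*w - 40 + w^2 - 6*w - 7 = a^2 + a*(-2*w - 2) + w^2 + 2*w - 35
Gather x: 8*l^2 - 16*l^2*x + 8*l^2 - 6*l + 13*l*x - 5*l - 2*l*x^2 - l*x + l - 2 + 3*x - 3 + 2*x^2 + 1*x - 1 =16*l^2 - 10*l + x^2*(2 - 2*l) + x*(-16*l^2 + 12*l + 4) - 6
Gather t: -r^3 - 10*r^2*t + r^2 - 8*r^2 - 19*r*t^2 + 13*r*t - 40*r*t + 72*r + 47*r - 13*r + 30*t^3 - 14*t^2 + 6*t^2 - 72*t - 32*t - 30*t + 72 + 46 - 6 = -r^3 - 7*r^2 + 106*r + 30*t^3 + t^2*(-19*r - 8) + t*(-10*r^2 - 27*r - 134) + 112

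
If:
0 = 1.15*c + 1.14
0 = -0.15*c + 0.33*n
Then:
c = -0.99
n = -0.45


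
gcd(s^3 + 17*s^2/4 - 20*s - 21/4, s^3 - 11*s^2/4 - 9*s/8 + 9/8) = s - 3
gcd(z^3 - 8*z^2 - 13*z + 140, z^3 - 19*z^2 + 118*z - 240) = z - 5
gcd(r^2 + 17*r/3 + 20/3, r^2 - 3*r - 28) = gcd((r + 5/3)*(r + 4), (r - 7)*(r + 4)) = r + 4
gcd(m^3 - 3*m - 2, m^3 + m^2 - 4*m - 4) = m^2 - m - 2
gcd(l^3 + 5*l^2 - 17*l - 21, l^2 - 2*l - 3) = l^2 - 2*l - 3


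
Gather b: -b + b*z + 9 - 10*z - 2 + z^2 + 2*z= b*(z - 1) + z^2 - 8*z + 7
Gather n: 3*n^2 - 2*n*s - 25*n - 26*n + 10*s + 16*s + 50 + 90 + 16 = 3*n^2 + n*(-2*s - 51) + 26*s + 156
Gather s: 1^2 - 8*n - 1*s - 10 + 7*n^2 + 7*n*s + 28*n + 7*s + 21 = 7*n^2 + 20*n + s*(7*n + 6) + 12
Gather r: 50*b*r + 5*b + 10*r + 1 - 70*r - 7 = 5*b + r*(50*b - 60) - 6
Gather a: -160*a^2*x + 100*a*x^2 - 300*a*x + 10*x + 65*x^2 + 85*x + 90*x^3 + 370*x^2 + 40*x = -160*a^2*x + a*(100*x^2 - 300*x) + 90*x^3 + 435*x^2 + 135*x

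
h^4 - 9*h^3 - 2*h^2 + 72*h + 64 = (h - 8)*(h - 4)*(h + 1)*(h + 2)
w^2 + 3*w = w*(w + 3)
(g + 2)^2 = g^2 + 4*g + 4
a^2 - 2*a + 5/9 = (a - 5/3)*(a - 1/3)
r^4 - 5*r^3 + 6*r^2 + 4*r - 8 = (r - 2)^3*(r + 1)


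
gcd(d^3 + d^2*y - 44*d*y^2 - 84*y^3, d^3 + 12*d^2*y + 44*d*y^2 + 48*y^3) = d^2 + 8*d*y + 12*y^2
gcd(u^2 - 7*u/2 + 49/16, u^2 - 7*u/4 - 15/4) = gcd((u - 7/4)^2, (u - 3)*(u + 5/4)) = 1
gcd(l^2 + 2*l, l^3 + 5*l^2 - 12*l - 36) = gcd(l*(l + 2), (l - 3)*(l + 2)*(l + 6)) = l + 2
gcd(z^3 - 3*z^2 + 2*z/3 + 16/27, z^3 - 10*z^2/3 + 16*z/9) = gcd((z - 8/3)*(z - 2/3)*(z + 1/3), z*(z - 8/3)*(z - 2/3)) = z^2 - 10*z/3 + 16/9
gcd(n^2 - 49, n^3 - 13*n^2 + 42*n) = n - 7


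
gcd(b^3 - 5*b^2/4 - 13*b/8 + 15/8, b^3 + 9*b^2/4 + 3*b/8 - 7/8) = 1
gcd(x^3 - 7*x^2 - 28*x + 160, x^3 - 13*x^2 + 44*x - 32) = x^2 - 12*x + 32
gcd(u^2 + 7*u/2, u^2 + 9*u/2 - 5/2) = 1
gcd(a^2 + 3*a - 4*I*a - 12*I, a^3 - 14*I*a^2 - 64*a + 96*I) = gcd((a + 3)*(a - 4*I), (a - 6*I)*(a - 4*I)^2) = a - 4*I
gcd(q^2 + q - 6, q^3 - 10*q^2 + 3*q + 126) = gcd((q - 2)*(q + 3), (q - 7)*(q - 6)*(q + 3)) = q + 3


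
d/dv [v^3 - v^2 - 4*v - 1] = 3*v^2 - 2*v - 4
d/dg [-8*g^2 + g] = 1 - 16*g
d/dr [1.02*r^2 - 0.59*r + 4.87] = 2.04*r - 0.59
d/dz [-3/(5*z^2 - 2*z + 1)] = 6*(5*z - 1)/(5*z^2 - 2*z + 1)^2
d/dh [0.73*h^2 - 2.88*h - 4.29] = 1.46*h - 2.88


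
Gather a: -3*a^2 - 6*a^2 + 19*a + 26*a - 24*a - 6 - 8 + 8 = -9*a^2 + 21*a - 6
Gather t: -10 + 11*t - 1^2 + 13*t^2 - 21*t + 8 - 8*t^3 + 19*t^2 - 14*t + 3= -8*t^3 + 32*t^2 - 24*t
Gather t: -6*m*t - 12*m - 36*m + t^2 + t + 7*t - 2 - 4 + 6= -48*m + t^2 + t*(8 - 6*m)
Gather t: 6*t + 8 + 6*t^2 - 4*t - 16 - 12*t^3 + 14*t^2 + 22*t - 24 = -12*t^3 + 20*t^2 + 24*t - 32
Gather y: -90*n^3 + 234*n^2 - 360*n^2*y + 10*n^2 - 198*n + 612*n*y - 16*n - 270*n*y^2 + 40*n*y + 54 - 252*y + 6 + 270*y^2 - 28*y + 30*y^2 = -90*n^3 + 244*n^2 - 214*n + y^2*(300 - 270*n) + y*(-360*n^2 + 652*n - 280) + 60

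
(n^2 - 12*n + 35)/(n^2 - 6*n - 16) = (-n^2 + 12*n - 35)/(-n^2 + 6*n + 16)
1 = 1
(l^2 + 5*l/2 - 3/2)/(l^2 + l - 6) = (l - 1/2)/(l - 2)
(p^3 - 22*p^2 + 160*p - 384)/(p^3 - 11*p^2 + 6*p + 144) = (p - 8)/(p + 3)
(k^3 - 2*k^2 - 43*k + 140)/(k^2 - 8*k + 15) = (k^2 + 3*k - 28)/(k - 3)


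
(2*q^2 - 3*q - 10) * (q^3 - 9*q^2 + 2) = 2*q^5 - 21*q^4 + 17*q^3 + 94*q^2 - 6*q - 20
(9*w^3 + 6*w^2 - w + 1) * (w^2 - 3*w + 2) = 9*w^5 - 21*w^4 - w^3 + 16*w^2 - 5*w + 2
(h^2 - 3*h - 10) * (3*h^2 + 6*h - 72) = 3*h^4 - 3*h^3 - 120*h^2 + 156*h + 720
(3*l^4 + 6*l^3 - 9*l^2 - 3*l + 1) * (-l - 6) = -3*l^5 - 24*l^4 - 27*l^3 + 57*l^2 + 17*l - 6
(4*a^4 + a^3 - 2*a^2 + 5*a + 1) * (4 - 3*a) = -12*a^5 + 13*a^4 + 10*a^3 - 23*a^2 + 17*a + 4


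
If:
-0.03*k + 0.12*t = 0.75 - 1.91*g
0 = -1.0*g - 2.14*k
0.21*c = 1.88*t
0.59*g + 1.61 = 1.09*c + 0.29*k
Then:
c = 1.73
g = 0.38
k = -0.18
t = 0.19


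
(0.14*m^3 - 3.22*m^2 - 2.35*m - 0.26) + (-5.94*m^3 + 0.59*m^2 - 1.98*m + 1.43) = -5.8*m^3 - 2.63*m^2 - 4.33*m + 1.17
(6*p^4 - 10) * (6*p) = 36*p^5 - 60*p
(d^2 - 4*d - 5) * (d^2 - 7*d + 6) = d^4 - 11*d^3 + 29*d^2 + 11*d - 30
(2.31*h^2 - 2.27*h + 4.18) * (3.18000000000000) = 7.3458*h^2 - 7.2186*h + 13.2924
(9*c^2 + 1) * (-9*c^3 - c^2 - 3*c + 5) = -81*c^5 - 9*c^4 - 36*c^3 + 44*c^2 - 3*c + 5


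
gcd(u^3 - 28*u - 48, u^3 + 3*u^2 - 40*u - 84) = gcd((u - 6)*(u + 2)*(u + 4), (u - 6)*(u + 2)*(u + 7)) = u^2 - 4*u - 12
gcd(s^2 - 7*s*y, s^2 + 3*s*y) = s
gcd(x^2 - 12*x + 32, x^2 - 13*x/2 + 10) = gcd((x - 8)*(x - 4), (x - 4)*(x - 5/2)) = x - 4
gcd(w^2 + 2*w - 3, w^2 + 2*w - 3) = w^2 + 2*w - 3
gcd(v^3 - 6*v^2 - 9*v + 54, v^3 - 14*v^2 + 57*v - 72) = v - 3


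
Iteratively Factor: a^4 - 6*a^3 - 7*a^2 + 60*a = (a - 5)*(a^3 - a^2 - 12*a) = (a - 5)*(a - 4)*(a^2 + 3*a) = (a - 5)*(a - 4)*(a + 3)*(a)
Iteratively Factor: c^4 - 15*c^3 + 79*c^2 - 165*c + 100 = (c - 5)*(c^3 - 10*c^2 + 29*c - 20) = (c - 5)*(c - 1)*(c^2 - 9*c + 20) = (c - 5)*(c - 4)*(c - 1)*(c - 5)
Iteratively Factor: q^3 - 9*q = (q - 3)*(q^2 + 3*q) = (q - 3)*(q + 3)*(q)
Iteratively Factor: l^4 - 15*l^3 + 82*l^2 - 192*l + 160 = (l - 4)*(l^3 - 11*l^2 + 38*l - 40) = (l - 4)^2*(l^2 - 7*l + 10) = (l - 4)^2*(l - 2)*(l - 5)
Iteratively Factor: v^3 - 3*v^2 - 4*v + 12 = (v - 2)*(v^2 - v - 6) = (v - 3)*(v - 2)*(v + 2)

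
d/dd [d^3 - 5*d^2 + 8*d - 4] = 3*d^2 - 10*d + 8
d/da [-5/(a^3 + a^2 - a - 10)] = 5*(3*a^2 + 2*a - 1)/(a^3 + a^2 - a - 10)^2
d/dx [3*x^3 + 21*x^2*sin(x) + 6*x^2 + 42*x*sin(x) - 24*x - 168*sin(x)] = 21*x^2*cos(x) + 9*x^2 + 42*sqrt(2)*x*sin(x + pi/4) + 12*x + 42*sin(x) - 168*cos(x) - 24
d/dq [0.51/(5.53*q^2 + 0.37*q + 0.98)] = (-5.6406*q - 0.1887)/(5.53*q^2 + 0.37*q + 0.98)^2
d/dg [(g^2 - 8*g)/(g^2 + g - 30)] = 3*(3*g^2 - 20*g + 80)/(g^4 + 2*g^3 - 59*g^2 - 60*g + 900)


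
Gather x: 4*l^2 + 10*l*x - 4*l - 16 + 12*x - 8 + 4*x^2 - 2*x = 4*l^2 - 4*l + 4*x^2 + x*(10*l + 10) - 24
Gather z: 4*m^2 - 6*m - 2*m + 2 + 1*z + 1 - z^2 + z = 4*m^2 - 8*m - z^2 + 2*z + 3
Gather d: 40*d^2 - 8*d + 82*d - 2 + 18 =40*d^2 + 74*d + 16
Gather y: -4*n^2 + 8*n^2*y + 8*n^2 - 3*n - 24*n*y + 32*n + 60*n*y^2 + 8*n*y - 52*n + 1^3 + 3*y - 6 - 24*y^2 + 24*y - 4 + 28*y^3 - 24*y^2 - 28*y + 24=4*n^2 - 23*n + 28*y^3 + y^2*(60*n - 48) + y*(8*n^2 - 16*n - 1) + 15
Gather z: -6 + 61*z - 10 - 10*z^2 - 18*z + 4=-10*z^2 + 43*z - 12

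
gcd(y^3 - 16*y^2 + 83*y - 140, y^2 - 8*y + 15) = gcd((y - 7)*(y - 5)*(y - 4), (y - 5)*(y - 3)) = y - 5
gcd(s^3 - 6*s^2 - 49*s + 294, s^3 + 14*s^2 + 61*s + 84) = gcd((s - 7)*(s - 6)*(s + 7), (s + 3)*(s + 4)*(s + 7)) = s + 7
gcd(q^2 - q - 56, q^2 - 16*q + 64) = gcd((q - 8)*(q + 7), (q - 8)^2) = q - 8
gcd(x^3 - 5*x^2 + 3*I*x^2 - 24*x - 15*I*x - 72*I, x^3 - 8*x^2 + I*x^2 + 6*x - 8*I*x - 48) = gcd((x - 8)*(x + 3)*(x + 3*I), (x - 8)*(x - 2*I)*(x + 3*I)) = x^2 + x*(-8 + 3*I) - 24*I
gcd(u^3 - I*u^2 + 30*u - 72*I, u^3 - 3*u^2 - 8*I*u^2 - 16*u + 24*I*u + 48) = u - 4*I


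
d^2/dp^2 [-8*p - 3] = 0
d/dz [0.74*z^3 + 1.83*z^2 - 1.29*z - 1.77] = 2.22*z^2 + 3.66*z - 1.29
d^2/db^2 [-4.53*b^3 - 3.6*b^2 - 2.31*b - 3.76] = -27.18*b - 7.2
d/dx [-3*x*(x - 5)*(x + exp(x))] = -3*x*(x - 5)*(exp(x) + 1) - 3*x*(x + exp(x)) - 3*(x - 5)*(x + exp(x))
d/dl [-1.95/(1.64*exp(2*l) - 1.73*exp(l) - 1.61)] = (6.396*exp(l) - 3.3735)*exp(l)/(-1.64*exp(2*l) + 1.73*exp(l) + 1.61)^2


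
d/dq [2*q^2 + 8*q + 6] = 4*q + 8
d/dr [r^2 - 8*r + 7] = 2*r - 8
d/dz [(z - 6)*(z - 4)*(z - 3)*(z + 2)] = 4*z^3 - 33*z^2 + 56*z + 36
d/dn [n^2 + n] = 2*n + 1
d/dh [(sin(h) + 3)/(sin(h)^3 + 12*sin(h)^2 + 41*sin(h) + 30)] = -(2*sin(h)^3 + 21*sin(h)^2 + 72*sin(h) + 93)*cos(h)/(sin(h)^3 + 12*sin(h)^2 + 41*sin(h) + 30)^2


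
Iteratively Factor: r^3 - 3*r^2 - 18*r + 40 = (r - 5)*(r^2 + 2*r - 8) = (r - 5)*(r - 2)*(r + 4)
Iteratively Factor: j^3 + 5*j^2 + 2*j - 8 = (j + 4)*(j^2 + j - 2) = (j + 2)*(j + 4)*(j - 1)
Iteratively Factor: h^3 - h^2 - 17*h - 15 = (h + 1)*(h^2 - 2*h - 15) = (h - 5)*(h + 1)*(h + 3)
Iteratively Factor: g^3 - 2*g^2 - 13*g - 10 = (g - 5)*(g^2 + 3*g + 2) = (g - 5)*(g + 1)*(g + 2)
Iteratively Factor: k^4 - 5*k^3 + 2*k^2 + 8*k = (k - 4)*(k^3 - k^2 - 2*k) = (k - 4)*(k - 2)*(k^2 + k) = (k - 4)*(k - 2)*(k + 1)*(k)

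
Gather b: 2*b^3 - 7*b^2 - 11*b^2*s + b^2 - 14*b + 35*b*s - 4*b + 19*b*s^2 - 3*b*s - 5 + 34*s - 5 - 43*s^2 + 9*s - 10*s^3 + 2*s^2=2*b^3 + b^2*(-11*s - 6) + b*(19*s^2 + 32*s - 18) - 10*s^3 - 41*s^2 + 43*s - 10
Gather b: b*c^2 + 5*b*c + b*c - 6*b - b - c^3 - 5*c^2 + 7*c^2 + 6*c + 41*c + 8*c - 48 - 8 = b*(c^2 + 6*c - 7) - c^3 + 2*c^2 + 55*c - 56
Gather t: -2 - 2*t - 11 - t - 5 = -3*t - 18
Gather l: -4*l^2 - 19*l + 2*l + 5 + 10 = -4*l^2 - 17*l + 15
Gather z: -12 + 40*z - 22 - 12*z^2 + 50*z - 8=-12*z^2 + 90*z - 42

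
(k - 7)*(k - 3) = k^2 - 10*k + 21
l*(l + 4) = l^2 + 4*l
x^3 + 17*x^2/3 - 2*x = x*(x - 1/3)*(x + 6)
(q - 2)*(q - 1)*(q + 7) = q^3 + 4*q^2 - 19*q + 14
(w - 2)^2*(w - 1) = w^3 - 5*w^2 + 8*w - 4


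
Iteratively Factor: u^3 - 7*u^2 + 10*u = (u)*(u^2 - 7*u + 10) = u*(u - 2)*(u - 5)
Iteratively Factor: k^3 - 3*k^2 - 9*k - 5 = (k - 5)*(k^2 + 2*k + 1) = (k - 5)*(k + 1)*(k + 1)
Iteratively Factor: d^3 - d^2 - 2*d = (d + 1)*(d^2 - 2*d) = d*(d + 1)*(d - 2)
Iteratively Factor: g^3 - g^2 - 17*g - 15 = (g - 5)*(g^2 + 4*g + 3) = (g - 5)*(g + 3)*(g + 1)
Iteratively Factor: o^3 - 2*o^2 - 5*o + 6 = (o - 1)*(o^2 - o - 6) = (o - 3)*(o - 1)*(o + 2)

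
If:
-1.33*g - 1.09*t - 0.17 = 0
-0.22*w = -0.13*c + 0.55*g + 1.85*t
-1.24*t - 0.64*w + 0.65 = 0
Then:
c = 5.10135450288252 - 3.86301983245956*w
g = 0.422992966286684*w - 0.557421780257094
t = 0.524193548387097 - 0.516129032258065*w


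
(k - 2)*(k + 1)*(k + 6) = k^3 + 5*k^2 - 8*k - 12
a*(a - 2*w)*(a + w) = a^3 - a^2*w - 2*a*w^2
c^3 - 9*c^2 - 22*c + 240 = (c - 8)*(c - 6)*(c + 5)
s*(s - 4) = s^2 - 4*s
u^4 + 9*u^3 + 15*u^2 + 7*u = u*(u + 1)^2*(u + 7)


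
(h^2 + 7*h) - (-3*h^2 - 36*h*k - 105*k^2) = 4*h^2 + 36*h*k + 7*h + 105*k^2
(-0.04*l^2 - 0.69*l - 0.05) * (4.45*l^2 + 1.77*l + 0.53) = -0.178*l^4 - 3.1413*l^3 - 1.465*l^2 - 0.4542*l - 0.0265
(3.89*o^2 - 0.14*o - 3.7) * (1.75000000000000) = 6.8075*o^2 - 0.245*o - 6.475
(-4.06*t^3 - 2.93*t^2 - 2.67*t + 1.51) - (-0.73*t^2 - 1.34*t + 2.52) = -4.06*t^3 - 2.2*t^2 - 1.33*t - 1.01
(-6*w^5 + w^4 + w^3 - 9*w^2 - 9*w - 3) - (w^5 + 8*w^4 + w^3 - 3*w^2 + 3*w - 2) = -7*w^5 - 7*w^4 - 6*w^2 - 12*w - 1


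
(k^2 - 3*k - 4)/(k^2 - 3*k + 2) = (k^2 - 3*k - 4)/(k^2 - 3*k + 2)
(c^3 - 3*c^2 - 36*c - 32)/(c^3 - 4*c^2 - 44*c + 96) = (c^2 + 5*c + 4)/(c^2 + 4*c - 12)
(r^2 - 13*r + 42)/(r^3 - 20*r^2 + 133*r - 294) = 1/(r - 7)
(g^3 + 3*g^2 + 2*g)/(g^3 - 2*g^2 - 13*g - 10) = g/(g - 5)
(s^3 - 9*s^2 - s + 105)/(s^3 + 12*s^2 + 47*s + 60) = (s^2 - 12*s + 35)/(s^2 + 9*s + 20)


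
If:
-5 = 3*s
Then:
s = -5/3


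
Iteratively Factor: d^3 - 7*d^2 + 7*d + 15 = (d + 1)*(d^2 - 8*d + 15) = (d - 3)*(d + 1)*(d - 5)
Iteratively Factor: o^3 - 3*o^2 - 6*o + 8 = (o - 4)*(o^2 + o - 2) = (o - 4)*(o + 2)*(o - 1)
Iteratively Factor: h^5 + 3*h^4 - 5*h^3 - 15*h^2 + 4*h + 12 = (h - 1)*(h^4 + 4*h^3 - h^2 - 16*h - 12) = (h - 1)*(h + 3)*(h^3 + h^2 - 4*h - 4) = (h - 1)*(h + 2)*(h + 3)*(h^2 - h - 2) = (h - 2)*(h - 1)*(h + 2)*(h + 3)*(h + 1)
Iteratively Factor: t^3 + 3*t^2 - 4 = (t + 2)*(t^2 + t - 2) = (t - 1)*(t + 2)*(t + 2)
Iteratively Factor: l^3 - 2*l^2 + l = (l)*(l^2 - 2*l + 1) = l*(l - 1)*(l - 1)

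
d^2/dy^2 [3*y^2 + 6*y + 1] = 6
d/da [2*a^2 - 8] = 4*a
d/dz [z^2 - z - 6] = 2*z - 1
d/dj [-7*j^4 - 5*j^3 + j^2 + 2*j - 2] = -28*j^3 - 15*j^2 + 2*j + 2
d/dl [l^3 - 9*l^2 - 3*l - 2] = 3*l^2 - 18*l - 3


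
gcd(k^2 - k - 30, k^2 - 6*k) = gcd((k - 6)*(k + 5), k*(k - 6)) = k - 6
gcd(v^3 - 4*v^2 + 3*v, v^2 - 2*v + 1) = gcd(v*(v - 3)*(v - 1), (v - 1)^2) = v - 1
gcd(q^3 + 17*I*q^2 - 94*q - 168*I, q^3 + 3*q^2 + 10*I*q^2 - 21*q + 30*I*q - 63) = q + 7*I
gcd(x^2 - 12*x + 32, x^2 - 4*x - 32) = x - 8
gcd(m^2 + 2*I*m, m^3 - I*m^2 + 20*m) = m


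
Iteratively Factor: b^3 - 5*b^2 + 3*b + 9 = (b - 3)*(b^2 - 2*b - 3) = (b - 3)^2*(b + 1)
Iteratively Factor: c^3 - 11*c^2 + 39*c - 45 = (c - 3)*(c^2 - 8*c + 15) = (c - 3)^2*(c - 5)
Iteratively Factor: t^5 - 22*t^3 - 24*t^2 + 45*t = (t + 3)*(t^4 - 3*t^3 - 13*t^2 + 15*t) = (t - 5)*(t + 3)*(t^3 + 2*t^2 - 3*t) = t*(t - 5)*(t + 3)*(t^2 + 2*t - 3) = t*(t - 5)*(t - 1)*(t + 3)*(t + 3)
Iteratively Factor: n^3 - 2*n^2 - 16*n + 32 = (n - 2)*(n^2 - 16) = (n - 2)*(n + 4)*(n - 4)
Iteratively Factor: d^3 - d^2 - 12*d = (d + 3)*(d^2 - 4*d) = (d - 4)*(d + 3)*(d)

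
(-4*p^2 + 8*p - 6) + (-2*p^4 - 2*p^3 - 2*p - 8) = -2*p^4 - 2*p^3 - 4*p^2 + 6*p - 14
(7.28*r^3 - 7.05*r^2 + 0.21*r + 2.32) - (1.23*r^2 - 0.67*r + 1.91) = 7.28*r^3 - 8.28*r^2 + 0.88*r + 0.41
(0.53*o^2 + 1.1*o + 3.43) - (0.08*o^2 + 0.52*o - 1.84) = 0.45*o^2 + 0.58*o + 5.27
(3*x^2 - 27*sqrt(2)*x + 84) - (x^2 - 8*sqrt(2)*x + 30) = 2*x^2 - 19*sqrt(2)*x + 54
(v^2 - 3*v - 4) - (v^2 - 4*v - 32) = v + 28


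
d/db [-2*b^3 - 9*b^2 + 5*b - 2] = -6*b^2 - 18*b + 5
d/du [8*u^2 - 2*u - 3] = 16*u - 2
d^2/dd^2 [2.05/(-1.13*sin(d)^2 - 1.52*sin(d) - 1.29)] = (10.47058*sin(d)^4 + 10.56324*sin(d)^3 - 22.92269*sin(d)^2 - 25.14612*sin(d) - 3.49607)/(1.13*sin(d)^2 + 1.52*sin(d) + 1.29)^3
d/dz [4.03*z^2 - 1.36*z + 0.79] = 8.06*z - 1.36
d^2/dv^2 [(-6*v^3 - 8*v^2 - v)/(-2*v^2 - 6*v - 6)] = (13*v^3 + 90*v^2 + 153*v + 63)/(v^6 + 9*v^5 + 36*v^4 + 81*v^3 + 108*v^2 + 81*v + 27)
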